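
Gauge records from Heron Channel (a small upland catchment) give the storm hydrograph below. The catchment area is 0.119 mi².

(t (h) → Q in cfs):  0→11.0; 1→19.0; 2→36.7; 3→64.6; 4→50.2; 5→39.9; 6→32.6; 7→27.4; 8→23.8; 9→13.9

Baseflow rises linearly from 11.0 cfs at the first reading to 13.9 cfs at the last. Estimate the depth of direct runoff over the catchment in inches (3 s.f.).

d ≈ 2.53 in

Direct runoff: 0.00, 7.68, 25.06, 52.63, 37.91, 27.29, 19.67, 14.14, 10.22, 0.00 cfs; ΣQ_DR = 194.6 cfs.
V = ΣQ_DR · Δt = 194.6 × 3600 s = 7.006 × 10^5 ft³.
Over A = 0.119 mi², depth = V / A = 2.53 in.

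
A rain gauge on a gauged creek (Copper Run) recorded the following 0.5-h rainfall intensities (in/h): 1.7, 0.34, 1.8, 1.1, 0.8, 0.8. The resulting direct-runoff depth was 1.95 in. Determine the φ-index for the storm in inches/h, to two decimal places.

φ ≈ 0.46 in/h

Only the 5 blocks with intensity above φ contribute runoff: 1.7, 1.8, 1.1, 0.8, 0.8 in/h.
Σ(I−φ)·Δt = d  ⇒  (1.7+1.8+1.1+0.8+0.8 − 5φ)·0.5 = 1.95
φ = (6.200 − 1.95/0.5) / 5 = 0.46 in/h.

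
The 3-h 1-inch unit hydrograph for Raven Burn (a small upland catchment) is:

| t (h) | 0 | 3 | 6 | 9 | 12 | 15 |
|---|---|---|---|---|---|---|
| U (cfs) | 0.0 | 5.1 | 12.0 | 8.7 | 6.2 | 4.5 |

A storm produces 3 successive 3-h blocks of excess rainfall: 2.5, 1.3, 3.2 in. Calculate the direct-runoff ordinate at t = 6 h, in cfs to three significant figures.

By discrete convolution, Q_j = Σ (P_i / 1 in) · U_{j−i}.
At t = 6 h (j=2): Q = (2.5/1)·12.0 + (1.3/1)·5.1 + (3.2/1)·0.0 = 36.6 cfs.

Q ≈ 36.6 cfs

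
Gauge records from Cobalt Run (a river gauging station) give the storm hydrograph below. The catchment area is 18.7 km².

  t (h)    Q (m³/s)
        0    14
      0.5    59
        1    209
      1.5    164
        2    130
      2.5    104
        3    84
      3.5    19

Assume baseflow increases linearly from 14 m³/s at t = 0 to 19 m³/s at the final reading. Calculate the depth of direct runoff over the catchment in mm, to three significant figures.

Direct runoff: 0.00, 44.29, 193.57, 147.86, 113.14, 86.43, 65.71, 0.00 m³/s; ΣQ_DR = 651.0 m³/s.
V = ΣQ_DR · Δt = 651.0 × 1800 s = 1.172 × 10^6 m³.
Over A = 18.7 km², depth = V / A = 62.7 mm.

d ≈ 62.7 mm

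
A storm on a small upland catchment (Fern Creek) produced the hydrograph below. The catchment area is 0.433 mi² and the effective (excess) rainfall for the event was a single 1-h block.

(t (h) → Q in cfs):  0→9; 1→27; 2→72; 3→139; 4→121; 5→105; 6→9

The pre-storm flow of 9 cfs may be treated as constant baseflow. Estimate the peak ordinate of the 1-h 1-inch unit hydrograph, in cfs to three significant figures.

U_p ≈ 86.7 cfs

Direct runoff: 0.0, 18.0, 63.0, 130.0, 112.0, 96.0, 0.0 cfs; ΣQ_DR = 419.0 cfs, peak = 130.0 cfs.
Runoff depth d = ΣQ_DR·Δt / A = 419.0 × 3600 / (0.433 mi²) = 1.499 in.
The 1-inch UH is the DRH scaled by (1 in)/d, so U_p = 130.0 × 1/1.499 = 86.7 cfs.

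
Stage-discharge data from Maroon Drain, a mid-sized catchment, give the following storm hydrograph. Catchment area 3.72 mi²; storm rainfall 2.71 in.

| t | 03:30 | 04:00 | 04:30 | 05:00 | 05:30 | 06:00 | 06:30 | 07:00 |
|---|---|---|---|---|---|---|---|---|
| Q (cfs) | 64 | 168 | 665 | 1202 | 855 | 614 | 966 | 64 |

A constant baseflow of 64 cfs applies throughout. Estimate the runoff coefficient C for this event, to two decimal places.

ΣQ_DR = 4086 cfs; V = ΣQ_DR·Δt = 7.355 × 10^6 ft³.
Runoff depth d = V / A = 0.8510 in.
C = d / P = 0.8510 / 2.71 = 0.31.

C ≈ 0.31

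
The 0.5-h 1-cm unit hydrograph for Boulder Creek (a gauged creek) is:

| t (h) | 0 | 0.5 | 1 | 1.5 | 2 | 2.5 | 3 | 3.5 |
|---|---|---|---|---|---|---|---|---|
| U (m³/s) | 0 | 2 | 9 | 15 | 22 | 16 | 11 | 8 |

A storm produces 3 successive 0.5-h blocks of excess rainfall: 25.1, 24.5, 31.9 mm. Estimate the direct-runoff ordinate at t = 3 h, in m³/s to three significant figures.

By discrete convolution, Q_j = Σ (P_i / 10 mm) · U_{j−i}.
At t = 3 h (j=6): Q = (25.1/10)·11 + (24.5/10)·16 + (31.9/10)·22 = 137 m³/s.

Q ≈ 137 m³/s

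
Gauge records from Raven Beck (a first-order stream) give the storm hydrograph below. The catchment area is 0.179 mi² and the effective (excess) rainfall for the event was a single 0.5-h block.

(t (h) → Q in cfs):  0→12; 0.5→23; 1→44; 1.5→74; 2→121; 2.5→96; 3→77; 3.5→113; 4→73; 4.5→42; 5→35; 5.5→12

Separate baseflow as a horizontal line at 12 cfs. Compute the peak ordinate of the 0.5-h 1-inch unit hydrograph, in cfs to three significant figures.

U_p ≈ 43.6 cfs

Direct runoff: 0.0, 11.0, 32.0, 62.0, 109.0, 84.0, 65.0, 101.0, 61.0, 30.0, 23.0, 0.0 cfs; ΣQ_DR = 578.0 cfs, peak = 109.0 cfs.
Runoff depth d = ΣQ_DR·Δt / A = 578.0 × 1800 / (0.179 mi²) = 2.502 in.
The 1-inch UH is the DRH scaled by (1 in)/d, so U_p = 109.0 × 1/2.502 = 43.6 cfs.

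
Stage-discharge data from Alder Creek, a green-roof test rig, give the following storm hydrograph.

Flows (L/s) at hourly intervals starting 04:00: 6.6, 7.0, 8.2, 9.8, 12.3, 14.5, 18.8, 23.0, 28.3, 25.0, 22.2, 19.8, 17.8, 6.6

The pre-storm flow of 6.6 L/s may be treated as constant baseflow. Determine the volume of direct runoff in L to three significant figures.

V ≈ 4.59 × 10^5 L

Direct-runoff ordinates (Q − Q_b): 0.0, 0.4, 1.6, 3.2, 5.7, 7.9, 12.2, 16.4, 21.7, 18.4, 15.6, 13.2, 11.2, 0.0 L/s.
ΣQ_DR = 127.5 L/s.
With Δt = 1 h = 3600 s, V = ΣQ_DR · Δt = 127.5 × 3600 = 4.59 × 10^5 L.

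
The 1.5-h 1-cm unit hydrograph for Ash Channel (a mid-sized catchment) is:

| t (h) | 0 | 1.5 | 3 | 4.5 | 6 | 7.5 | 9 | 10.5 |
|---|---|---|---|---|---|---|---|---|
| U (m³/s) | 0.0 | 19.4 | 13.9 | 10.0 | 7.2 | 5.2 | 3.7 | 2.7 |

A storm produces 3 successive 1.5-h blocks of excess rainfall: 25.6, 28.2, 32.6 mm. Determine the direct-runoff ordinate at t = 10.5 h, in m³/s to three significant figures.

By discrete convolution, Q_j = Σ (P_i / 10 mm) · U_{j−i}.
At t = 10.5 h (j=7): Q = (25.6/10)·2.7 + (28.2/10)·3.7 + (32.6/10)·5.2 = 34.3 m³/s.

Q ≈ 34.3 m³/s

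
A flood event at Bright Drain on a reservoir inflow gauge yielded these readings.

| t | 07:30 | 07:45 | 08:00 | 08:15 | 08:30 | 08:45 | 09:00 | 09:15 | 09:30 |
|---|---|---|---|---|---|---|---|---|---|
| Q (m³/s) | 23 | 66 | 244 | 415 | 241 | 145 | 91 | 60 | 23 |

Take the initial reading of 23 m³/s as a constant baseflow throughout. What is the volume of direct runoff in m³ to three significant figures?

Direct-runoff ordinates (Q − Q_b): 0.0, 43.0, 221.0, 392.0, 218.0, 122.0, 68.0, 37.0, 0.0 m³/s.
ΣQ_DR = 1101 m³/s.
With Δt = 0.25 h = 900 s, V = ΣQ_DR · Δt = 1101 × 900 = 9.91 × 10^5 m³.

V ≈ 9.91 × 10^5 m³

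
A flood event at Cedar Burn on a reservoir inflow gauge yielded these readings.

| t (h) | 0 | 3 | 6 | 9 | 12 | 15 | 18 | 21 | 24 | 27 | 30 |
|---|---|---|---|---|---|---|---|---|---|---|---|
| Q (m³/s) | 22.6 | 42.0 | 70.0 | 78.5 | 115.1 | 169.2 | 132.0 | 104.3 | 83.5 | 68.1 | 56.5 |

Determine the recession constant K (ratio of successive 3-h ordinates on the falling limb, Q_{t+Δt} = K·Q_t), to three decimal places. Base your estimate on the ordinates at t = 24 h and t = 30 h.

Using the recession-limb readings at t = 24 h and t = 30 h: Q falls from 83.5 to 56.5 m³/s over 2 intervals.
K = (Q₂/Q₁)^(1/2) = (56.5/83.5)^(1/2) = 0.823.

K ≈ 0.823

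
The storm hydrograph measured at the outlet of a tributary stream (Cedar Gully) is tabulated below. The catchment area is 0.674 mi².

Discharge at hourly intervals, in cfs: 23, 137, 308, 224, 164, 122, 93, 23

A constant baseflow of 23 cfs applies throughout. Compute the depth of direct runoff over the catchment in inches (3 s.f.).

Direct runoff: 0.0, 114.0, 285.0, 201.0, 141.0, 99.0, 70.0, 0.0 cfs; ΣQ_DR = 910.0 cfs.
V = ΣQ_DR · Δt = 910.0 × 3600 s = 3.276 × 10^6 ft³.
Over A = 0.674 mi², depth = V / A = 2.09 in.

d ≈ 2.09 in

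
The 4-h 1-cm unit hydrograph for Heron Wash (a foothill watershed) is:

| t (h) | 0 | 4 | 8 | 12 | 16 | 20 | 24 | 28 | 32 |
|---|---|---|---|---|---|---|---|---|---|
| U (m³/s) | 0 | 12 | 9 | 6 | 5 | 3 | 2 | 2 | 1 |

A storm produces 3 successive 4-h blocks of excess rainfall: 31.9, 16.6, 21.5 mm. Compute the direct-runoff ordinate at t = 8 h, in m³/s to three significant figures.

Q ≈ 48.6 m³/s

By discrete convolution, Q_j = Σ (P_i / 10 mm) · U_{j−i}.
At t = 8 h (j=2): Q = (31.9/10)·9 + (16.6/10)·12 + (21.5/10)·0 = 48.6 m³/s.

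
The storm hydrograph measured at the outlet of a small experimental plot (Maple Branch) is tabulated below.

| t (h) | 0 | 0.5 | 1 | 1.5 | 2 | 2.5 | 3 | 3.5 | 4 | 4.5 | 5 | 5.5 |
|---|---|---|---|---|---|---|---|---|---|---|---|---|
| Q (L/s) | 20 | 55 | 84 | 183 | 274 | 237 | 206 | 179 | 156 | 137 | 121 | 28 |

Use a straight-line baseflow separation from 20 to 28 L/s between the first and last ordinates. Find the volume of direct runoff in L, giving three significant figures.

Direct-runoff ordinates (Q − Q_b): 0.00, 34.27, 62.55, 160.82, 251.09, 213.36, 181.64, 153.91, 130.18, 110.45, 93.73, 0.00 L/s.
ΣQ_DR = 1392 L/s.
With Δt = 0.5 h = 1800 s, V = ΣQ_DR · Δt = 1392 × 1800 = 2.51 × 10^6 L.

V ≈ 2.51 × 10^6 L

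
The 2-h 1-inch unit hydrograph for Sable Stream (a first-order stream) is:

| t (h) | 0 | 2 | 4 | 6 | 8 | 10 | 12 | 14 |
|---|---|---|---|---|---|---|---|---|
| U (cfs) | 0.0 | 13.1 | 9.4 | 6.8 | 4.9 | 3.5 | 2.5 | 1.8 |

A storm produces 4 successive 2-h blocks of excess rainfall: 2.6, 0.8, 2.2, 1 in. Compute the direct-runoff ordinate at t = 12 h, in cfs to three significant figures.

Q ≈ 26.9 cfs

By discrete convolution, Q_j = Σ (P_i / 1 in) · U_{j−i}.
At t = 12 h (j=6): Q = (2.6/1)·2.5 + (0.8/1)·3.5 + (2.2/1)·4.9 + (1/1)·6.8 = 26.9 cfs.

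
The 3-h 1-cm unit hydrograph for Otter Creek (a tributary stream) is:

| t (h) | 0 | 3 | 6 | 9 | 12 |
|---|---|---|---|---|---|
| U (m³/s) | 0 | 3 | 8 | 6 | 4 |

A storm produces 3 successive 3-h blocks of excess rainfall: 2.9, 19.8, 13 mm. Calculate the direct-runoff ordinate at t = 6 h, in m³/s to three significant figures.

Q ≈ 8.26 m³/s

By discrete convolution, Q_j = Σ (P_i / 10 mm) · U_{j−i}.
At t = 6 h (j=2): Q = (2.9/10)·8 + (19.8/10)·3 + (13/10)·0 = 8.26 m³/s.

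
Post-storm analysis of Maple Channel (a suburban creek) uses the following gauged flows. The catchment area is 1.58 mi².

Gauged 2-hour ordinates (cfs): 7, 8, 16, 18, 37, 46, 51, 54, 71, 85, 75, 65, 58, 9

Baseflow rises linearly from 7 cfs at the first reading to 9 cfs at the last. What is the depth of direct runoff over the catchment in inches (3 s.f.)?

Direct runoff: 0.00, 0.85, 8.69, 10.54, 29.38, 38.23, 43.08, 45.92, 62.77, 76.62, 66.46, 56.31, 49.15, 0.00 cfs; ΣQ_DR = 488.0 cfs.
V = ΣQ_DR · Δt = 488.0 × 7200 s = 3.514 × 10^6 ft³.
Over A = 1.58 mi², depth = V / A = 0.957 in.

d ≈ 0.957 in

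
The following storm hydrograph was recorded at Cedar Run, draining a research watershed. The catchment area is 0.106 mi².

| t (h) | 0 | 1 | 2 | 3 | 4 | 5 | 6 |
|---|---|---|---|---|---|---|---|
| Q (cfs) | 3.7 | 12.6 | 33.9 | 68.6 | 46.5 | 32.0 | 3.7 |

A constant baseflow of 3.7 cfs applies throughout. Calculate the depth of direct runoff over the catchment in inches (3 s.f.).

Direct runoff: 0.0, 8.9, 30.2, 64.9, 42.8, 28.3, 0.0 cfs; ΣQ_DR = 175.1 cfs.
V = ΣQ_DR · Δt = 175.1 × 3600 s = 6.304 × 10^5 ft³.
Over A = 0.106 mi², depth = V / A = 2.56 in.

d ≈ 2.56 in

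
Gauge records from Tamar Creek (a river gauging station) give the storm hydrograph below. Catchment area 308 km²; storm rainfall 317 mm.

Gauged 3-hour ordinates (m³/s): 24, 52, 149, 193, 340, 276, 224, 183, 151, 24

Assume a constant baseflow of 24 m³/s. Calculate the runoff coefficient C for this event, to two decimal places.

ΣQ_DR = 1376 m³/s; V = ΣQ_DR·Δt = 1.486 × 10^7 m³.
Runoff depth d = V / A = 48.25 mm.
C = d / P = 48.25 / 317 = 0.15.

C ≈ 0.15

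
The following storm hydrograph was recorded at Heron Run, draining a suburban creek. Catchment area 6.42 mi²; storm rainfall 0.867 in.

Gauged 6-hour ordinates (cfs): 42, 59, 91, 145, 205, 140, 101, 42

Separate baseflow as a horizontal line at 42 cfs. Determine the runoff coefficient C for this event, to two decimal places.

ΣQ_DR = 489.0 cfs; V = ΣQ_DR·Δt = 1.056 × 10^7 ft³.
Runoff depth d = V / A = 0.7082 in.
C = d / P = 0.7082 / 0.867 = 0.82.

C ≈ 0.82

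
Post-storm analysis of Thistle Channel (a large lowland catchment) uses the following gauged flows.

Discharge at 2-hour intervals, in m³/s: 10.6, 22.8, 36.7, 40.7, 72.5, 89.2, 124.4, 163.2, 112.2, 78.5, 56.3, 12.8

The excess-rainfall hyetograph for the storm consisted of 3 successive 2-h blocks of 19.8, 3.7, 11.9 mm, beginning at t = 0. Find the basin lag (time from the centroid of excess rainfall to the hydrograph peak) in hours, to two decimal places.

t_L ≈ 11.45 h

Centroid of excess rainfall: t_c = Σ P_i·t̄_i / ΣP_i = 2.5537 h (block centres at 1, 3, 5 h).
Hydrograph peak occurs at t = 14 h, so basin lag t_L = 14 − 2.5537 = 11.45 h.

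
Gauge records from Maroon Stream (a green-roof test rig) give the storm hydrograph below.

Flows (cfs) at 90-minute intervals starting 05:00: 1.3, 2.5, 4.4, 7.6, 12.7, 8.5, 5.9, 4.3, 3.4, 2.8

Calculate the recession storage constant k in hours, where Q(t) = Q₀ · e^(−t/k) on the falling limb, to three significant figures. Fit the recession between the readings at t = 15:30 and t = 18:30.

k ≈ 6.99 h

On the falling limb, Q drops from 4.3 to 2.8 cfs between t = 15:30 and t = 18:30 (Δt = 3 h).
k = −Δt / ln(Q₂/Q₁) = −3 / ln(2.8/4.3) = 6.99 h.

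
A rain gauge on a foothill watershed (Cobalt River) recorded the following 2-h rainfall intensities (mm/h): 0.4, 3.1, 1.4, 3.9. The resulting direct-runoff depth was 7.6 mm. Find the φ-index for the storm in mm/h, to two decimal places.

Only the 2 blocks with intensity above φ contribute runoff: 3.1, 3.9 mm/h.
Σ(I−φ)·Δt = d  ⇒  (3.1+3.9 − 2φ)·2 = 7.6
φ = (7.000 − 7.6/2) / 2 = 1.60 mm/h.

φ ≈ 1.60 mm/h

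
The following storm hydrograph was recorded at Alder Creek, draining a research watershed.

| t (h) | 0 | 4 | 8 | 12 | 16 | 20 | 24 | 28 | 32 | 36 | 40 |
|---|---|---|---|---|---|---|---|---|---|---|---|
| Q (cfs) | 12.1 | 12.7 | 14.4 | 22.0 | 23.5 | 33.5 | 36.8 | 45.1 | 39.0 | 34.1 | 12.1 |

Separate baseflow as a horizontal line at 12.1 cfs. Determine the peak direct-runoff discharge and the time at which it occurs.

Subtracting baseflow gives direct-runoff ordinates: 0.0, 0.6, 2.3, 9.9, 11.4, 21.4, 24.7, 33.0, 26.9, 22.0, 0.0 cfs.
The maximum is 33.0 cfs, occurring at the reading for t = 28 h.

Q_p = 33.0 cfs at t = 28 h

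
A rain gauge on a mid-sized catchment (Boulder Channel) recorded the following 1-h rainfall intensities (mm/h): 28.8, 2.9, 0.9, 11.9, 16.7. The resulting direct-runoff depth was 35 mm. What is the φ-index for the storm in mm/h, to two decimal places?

φ ≈ 7.47 mm/h

Only the 3 blocks with intensity above φ contribute runoff: 28.8, 11.9, 16.7 mm/h.
Σ(I−φ)·Δt = d  ⇒  (28.8+11.9+16.7 − 3φ)·1 = 35
φ = (57.40 − 35/1) / 3 = 7.47 mm/h.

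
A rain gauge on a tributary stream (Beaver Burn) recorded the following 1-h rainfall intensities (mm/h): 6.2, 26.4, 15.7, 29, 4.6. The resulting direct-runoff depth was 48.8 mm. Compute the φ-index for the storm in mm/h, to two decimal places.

Only the 3 blocks with intensity above φ contribute runoff: 26.4, 15.7, 29 mm/h.
Σ(I−φ)·Δt = d  ⇒  (26.4+15.7+29 − 3φ)·1 = 48.8
φ = (71.10 − 48.8/1) / 3 = 7.43 mm/h.

φ ≈ 7.43 mm/h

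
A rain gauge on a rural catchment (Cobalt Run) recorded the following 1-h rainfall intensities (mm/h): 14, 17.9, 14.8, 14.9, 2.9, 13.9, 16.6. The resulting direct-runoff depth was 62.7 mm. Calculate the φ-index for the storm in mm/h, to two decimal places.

φ ≈ 4.90 mm/h

Only the 6 blocks with intensity above φ contribute runoff: 14, 17.9, 14.8, 14.9, 13.9, 16.6 mm/h.
Σ(I−φ)·Δt = d  ⇒  (14+17.9+14.8+14.9+13.9+16.6 − 6φ)·1 = 62.7
φ = (92.10 − 62.7/1) / 6 = 4.90 mm/h.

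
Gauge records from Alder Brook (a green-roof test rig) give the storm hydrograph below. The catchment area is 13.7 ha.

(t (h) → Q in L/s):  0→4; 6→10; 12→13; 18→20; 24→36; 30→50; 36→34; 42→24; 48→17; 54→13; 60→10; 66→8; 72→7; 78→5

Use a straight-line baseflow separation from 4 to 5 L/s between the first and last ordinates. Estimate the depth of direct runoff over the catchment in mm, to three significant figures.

d ≈ 29.6 mm

Direct runoff: 0.00, 5.92, 8.85, 15.77, 31.69, 45.62, 29.54, 19.46, 12.38, 8.31, 5.23, 3.15, 2.08, 0.00 L/s; ΣQ_DR = 188.0 L/s.
V = ΣQ_DR · Δt = 188.0 × 21600 s = 4.061 × 10^6 L.
Over A = 13.7 ha, depth = V / A = 29.6 mm.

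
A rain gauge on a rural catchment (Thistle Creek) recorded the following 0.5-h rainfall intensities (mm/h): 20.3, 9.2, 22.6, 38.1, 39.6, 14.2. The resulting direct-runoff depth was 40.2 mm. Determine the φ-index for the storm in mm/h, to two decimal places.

Only the 5 blocks with intensity above φ contribute runoff: 20.3, 22.6, 38.1, 39.6, 14.2 mm/h.
Σ(I−φ)·Δt = d  ⇒  (20.3+22.6+38.1+39.6+14.2 − 5φ)·0.5 = 40.2
φ = (134.8 − 40.2/0.5) / 5 = 10.88 mm/h.

φ ≈ 10.88 mm/h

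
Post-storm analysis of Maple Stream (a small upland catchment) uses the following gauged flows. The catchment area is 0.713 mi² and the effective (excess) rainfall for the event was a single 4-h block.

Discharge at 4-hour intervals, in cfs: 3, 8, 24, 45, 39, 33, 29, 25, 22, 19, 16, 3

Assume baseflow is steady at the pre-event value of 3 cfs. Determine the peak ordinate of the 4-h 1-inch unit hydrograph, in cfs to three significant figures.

U_p ≈ 21.0 cfs

Direct runoff: 0.0, 5.0, 21.0, 42.0, 36.0, 30.0, 26.0, 22.0, 19.0, 16.0, 13.0, 0.0 cfs; ΣQ_DR = 230.0 cfs, peak = 42.0 cfs.
Runoff depth d = ΣQ_DR·Δt / A = 230.0 × 14400 / (0.713 mi²) = 1.999 in.
The 1-inch UH is the DRH scaled by (1 in)/d, so U_p = 42.0 × 1/1.999 = 21.0 cfs.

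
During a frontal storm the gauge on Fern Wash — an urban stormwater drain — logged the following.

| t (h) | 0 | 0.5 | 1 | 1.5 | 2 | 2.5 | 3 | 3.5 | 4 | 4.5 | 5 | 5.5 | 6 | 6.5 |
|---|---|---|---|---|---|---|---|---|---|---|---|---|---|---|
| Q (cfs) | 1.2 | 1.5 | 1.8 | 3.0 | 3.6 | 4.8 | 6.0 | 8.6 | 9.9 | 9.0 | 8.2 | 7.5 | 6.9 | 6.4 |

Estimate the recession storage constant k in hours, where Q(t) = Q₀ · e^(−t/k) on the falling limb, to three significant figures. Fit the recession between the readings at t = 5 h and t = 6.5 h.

On the falling limb, Q drops from 8.2 to 6.4 cfs between t = 5 h and t = 6.5 h (Δt = 1.5 h).
k = −Δt / ln(Q₂/Q₁) = −1.5 / ln(6.4/8.2) = 6.05 h.

k ≈ 6.05 h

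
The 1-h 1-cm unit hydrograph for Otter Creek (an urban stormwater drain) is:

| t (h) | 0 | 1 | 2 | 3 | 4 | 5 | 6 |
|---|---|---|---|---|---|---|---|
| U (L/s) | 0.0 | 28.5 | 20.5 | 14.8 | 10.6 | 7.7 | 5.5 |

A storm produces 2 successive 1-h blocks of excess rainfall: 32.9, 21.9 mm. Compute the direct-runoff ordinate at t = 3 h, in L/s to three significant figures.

By discrete convolution, Q_j = Σ (P_i / 10 mm) · U_{j−i}.
At t = 3 h (j=3): Q = (32.9/10)·14.8 + (21.9/10)·20.5 = 93.6 L/s.

Q ≈ 93.6 L/s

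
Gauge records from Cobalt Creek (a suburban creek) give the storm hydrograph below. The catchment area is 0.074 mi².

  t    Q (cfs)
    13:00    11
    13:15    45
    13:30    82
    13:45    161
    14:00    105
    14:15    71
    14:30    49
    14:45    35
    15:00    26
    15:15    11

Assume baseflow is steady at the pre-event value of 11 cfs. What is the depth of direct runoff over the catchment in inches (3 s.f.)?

d ≈ 2.54 in

Direct runoff: 0.0, 34.0, 71.0, 150.0, 94.0, 60.0, 38.0, 24.0, 15.0, 0.0 cfs; ΣQ_DR = 486.0 cfs.
V = ΣQ_DR · Δt = 486.0 × 900 s = 4.374 × 10^5 ft³.
Over A = 0.074 mi², depth = V / A = 2.54 in.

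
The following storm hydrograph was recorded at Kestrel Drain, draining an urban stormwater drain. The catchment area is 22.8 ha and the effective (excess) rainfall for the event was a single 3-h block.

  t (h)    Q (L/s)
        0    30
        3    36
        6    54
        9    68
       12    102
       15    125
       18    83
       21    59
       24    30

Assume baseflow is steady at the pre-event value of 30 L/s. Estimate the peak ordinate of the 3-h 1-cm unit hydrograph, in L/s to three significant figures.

U_p ≈ 63.3 L/s

Direct runoff: 0.0, 6.0, 24.0, 38.0, 72.0, 95.0, 53.0, 29.0, 0.0 L/s; ΣQ_DR = 317.0 L/s, peak = 95.0 L/s.
Runoff depth d = ΣQ_DR·Δt / A = 317.0 × 10800 / (22.8 ha) = 15.02 mm.
The 1-cm UH is the DRH scaled by (10 mm)/d, so U_p = 95.0 × 10/15.02 = 63.3 L/s.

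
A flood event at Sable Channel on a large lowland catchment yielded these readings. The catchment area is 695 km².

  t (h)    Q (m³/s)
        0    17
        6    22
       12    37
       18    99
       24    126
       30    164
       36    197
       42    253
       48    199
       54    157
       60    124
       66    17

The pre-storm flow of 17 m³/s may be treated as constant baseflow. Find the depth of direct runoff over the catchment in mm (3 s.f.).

Direct runoff: 0.0, 5.0, 20.0, 82.0, 109.0, 147.0, 180.0, 236.0, 182.0, 140.0, 107.0, 0.0 m³/s; ΣQ_DR = 1208 m³/s.
V = ΣQ_DR · Δt = 1208 × 21600 s = 2.609 × 10^7 m³.
Over A = 695 km², depth = V / A = 37.5 mm.

d ≈ 37.5 mm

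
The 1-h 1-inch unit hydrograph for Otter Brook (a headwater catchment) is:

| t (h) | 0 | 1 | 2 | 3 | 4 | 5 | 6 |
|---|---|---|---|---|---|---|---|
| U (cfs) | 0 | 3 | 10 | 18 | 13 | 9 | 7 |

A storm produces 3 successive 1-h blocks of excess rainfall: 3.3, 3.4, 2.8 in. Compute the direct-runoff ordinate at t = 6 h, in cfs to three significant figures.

Q ≈ 90.1 cfs

By discrete convolution, Q_j = Σ (P_i / 1 in) · U_{j−i}.
At t = 6 h (j=6): Q = (3.3/1)·7 + (3.4/1)·9 + (2.8/1)·13 = 90.1 cfs.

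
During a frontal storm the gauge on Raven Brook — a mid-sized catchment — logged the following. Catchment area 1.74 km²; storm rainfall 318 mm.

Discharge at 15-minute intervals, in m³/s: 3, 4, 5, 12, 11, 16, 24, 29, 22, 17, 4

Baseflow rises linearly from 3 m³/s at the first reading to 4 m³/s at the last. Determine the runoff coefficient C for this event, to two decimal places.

C ≈ 0.18

ΣQ_DR = 108.5 m³/s; V = ΣQ_DR·Δt = 97650 m³.
Runoff depth d = V / A = 56.12 mm.
C = d / P = 56.12 / 318 = 0.18.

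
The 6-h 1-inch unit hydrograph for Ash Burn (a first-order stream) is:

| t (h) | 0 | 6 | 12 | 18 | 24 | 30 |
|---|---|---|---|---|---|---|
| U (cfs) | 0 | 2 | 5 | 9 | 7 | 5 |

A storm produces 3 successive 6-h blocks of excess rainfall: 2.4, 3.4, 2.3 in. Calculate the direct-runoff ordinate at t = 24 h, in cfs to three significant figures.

Q ≈ 58.9 cfs

By discrete convolution, Q_j = Σ (P_i / 1 in) · U_{j−i}.
At t = 24 h (j=4): Q = (2.4/1)·7 + (3.4/1)·9 + (2.3/1)·5 = 58.9 cfs.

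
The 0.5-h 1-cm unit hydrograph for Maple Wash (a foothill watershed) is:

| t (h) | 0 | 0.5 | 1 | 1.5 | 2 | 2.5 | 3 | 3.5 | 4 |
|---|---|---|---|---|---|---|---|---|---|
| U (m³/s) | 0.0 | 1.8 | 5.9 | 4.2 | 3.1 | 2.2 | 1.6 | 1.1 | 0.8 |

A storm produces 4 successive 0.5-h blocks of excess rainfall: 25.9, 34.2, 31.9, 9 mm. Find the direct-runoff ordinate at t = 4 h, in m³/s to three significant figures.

By discrete convolution, Q_j = Σ (P_i / 10 mm) · U_{j−i}.
At t = 4 h (j=8): Q = (25.9/10)·0.8 + (34.2/10)·1.1 + (31.9/10)·1.6 + (9/10)·2.2 = 12.9 m³/s.

Q ≈ 12.9 m³/s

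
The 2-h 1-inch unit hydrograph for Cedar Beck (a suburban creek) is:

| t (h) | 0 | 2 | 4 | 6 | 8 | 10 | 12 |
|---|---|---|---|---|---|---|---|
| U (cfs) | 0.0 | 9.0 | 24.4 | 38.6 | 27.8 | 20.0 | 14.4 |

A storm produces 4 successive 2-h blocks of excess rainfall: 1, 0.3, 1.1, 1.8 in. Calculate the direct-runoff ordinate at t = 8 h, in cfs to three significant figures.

By discrete convolution, Q_j = Σ (P_i / 1 in) · U_{j−i}.
At t = 8 h (j=4): Q = (1/1)·27.8 + (0.3/1)·38.6 + (1.1/1)·24.4 + (1.8/1)·9.0 = 82.4 cfs.

Q ≈ 82.4 cfs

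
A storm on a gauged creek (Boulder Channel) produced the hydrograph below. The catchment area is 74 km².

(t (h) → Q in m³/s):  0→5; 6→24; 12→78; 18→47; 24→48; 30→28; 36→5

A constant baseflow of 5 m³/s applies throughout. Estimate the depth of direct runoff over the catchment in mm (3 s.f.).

d ≈ 58.4 mm

Direct runoff: 0.0, 19.0, 73.0, 42.0, 43.0, 23.0, 0.0 m³/s; ΣQ_DR = 200.0 m³/s.
V = ΣQ_DR · Δt = 200.0 × 21600 s = 4.320 × 10^6 m³.
Over A = 74 km², depth = V / A = 58.4 mm.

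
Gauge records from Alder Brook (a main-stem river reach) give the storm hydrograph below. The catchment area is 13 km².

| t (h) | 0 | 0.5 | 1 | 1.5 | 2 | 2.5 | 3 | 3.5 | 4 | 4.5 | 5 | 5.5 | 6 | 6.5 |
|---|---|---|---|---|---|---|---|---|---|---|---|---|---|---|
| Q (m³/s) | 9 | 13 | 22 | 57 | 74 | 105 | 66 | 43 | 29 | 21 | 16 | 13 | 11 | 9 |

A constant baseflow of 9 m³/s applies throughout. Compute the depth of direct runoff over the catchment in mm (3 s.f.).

d ≈ 50.1 mm

Direct runoff: 0.0, 4.0, 13.0, 48.0, 65.0, 96.0, 57.0, 34.0, 20.0, 12.0, 7.0, 4.0, 2.0, 0.0 m³/s; ΣQ_DR = 362.0 m³/s.
V = ΣQ_DR · Δt = 362.0 × 1800 s = 6.516 × 10^5 m³.
Over A = 13 km², depth = V / A = 50.1 mm.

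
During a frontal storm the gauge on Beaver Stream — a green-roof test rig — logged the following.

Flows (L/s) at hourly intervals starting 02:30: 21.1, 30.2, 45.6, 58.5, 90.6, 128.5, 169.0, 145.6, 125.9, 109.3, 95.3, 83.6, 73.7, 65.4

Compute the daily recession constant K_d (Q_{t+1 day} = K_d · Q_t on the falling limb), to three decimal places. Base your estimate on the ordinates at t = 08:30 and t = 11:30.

K_d ≈ 0.031

Between t = 08:30 and t = 11:30 the flow falls from 169.0 to 109.3 L/s over 3×1 h = 3 h.
Per-interval ratio K = (109.3/169.0)^(1/3) = 0.8648; K_d = K^(24/1) = 0.031.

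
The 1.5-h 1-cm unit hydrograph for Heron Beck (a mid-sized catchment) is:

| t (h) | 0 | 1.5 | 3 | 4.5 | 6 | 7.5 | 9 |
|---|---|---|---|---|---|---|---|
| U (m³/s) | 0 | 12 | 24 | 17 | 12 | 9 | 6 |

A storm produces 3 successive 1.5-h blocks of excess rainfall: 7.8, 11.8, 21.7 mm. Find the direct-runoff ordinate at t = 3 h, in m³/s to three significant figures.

Q ≈ 32.9 m³/s

By discrete convolution, Q_j = Σ (P_i / 10 mm) · U_{j−i}.
At t = 3 h (j=2): Q = (7.8/10)·24 + (11.8/10)·12 + (21.7/10)·0 = 32.9 m³/s.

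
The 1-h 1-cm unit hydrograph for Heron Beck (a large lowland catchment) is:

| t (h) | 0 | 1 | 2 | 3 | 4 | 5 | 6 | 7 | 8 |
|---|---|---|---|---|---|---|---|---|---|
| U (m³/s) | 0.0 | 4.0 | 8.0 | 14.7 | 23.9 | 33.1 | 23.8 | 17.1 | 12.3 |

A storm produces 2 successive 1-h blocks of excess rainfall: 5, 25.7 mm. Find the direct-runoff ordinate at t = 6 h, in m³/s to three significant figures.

Q ≈ 97.0 m³/s

By discrete convolution, Q_j = Σ (P_i / 10 mm) · U_{j−i}.
At t = 6 h (j=6): Q = (5/10)·23.8 + (25.7/10)·33.1 = 97.0 m³/s.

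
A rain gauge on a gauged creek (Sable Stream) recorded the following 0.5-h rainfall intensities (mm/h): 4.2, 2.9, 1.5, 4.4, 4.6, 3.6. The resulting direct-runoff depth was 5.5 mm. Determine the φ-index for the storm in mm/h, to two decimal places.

Only the 5 blocks with intensity above φ contribute runoff: 4.2, 2.9, 4.4, 4.6, 3.6 mm/h.
Σ(I−φ)·Δt = d  ⇒  (4.2+2.9+4.4+4.6+3.6 − 5φ)·0.5 = 5.5
φ = (19.70 − 5.5/0.5) / 5 = 1.74 mm/h.

φ ≈ 1.74 mm/h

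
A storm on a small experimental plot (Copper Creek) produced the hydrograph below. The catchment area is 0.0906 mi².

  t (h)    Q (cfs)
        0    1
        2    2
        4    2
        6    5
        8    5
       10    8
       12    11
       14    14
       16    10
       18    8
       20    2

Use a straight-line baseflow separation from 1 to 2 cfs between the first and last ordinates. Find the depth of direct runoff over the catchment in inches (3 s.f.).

d ≈ 1.76 in

Direct runoff: 0.00, 0.90, 0.80, 3.70, 3.60, 6.50, 9.40, 12.30, 8.20, 6.10, 0.00 cfs; ΣQ_DR = 51.50 cfs.
V = ΣQ_DR · Δt = 51.50 × 7200 s = 3.708 × 10^5 ft³.
Over A = 0.0906 mi², depth = V / A = 1.76 in.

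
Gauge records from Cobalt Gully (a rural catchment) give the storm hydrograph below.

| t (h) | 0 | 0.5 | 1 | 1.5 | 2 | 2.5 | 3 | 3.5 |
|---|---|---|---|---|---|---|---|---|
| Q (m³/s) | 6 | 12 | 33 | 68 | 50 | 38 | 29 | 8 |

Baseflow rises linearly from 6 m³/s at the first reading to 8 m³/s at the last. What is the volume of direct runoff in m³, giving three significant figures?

Direct-runoff ordinates (Q − Q_b): 0.00, 5.71, 26.43, 61.14, 42.86, 30.57, 21.29, 0.00 m³/s.
ΣQ_DR = 188.0 m³/s.
With Δt = 0.5 h = 1800 s, V = ΣQ_DR · Δt = 188.0 × 1800 = 3.38 × 10^5 m³.

V ≈ 3.38 × 10^5 m³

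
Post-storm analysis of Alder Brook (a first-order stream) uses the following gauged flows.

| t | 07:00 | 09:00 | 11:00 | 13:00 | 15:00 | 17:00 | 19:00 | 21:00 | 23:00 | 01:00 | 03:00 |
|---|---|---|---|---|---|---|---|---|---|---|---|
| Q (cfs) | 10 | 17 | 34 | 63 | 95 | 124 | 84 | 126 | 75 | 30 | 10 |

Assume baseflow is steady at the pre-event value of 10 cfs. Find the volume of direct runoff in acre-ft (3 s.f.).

Direct-runoff ordinates (Q − Q_b): 0.0, 7.0, 24.0, 53.0, 85.0, 114.0, 74.0, 116.0, 65.0, 20.0, 0.0 cfs.
ΣQ_DR = 558.0 cfs.
With Δt = 2 h = 7200 s, V = ΣQ_DR · Δt = 558.0 × 7200 = 4.02 × 10^6 ft³ = 92.2 acre-ft.

V ≈ 92.2 acre-ft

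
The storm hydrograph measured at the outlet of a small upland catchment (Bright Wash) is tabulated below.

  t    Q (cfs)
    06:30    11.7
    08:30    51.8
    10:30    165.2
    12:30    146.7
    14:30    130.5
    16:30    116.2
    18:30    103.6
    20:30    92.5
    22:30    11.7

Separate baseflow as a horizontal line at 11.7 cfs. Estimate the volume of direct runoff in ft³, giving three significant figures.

Direct-runoff ordinates (Q − Q_b): 0.0, 40.1, 153.5, 135.0, 118.8, 104.5, 91.9, 80.8, 0.0 cfs.
ΣQ_DR = 724.6 cfs.
With Δt = 2 h = 7200 s, V = ΣQ_DR · Δt = 724.6 × 7200 = 5.22 × 10^6 ft³.

V ≈ 5.22 × 10^6 ft³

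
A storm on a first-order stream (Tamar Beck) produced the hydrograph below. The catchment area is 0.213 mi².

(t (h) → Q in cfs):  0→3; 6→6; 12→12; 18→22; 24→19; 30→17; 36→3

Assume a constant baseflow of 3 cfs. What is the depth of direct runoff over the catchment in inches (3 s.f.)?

d ≈ 2.66 in

Direct runoff: 0.0, 3.0, 9.0, 19.0, 16.0, 14.0, 0.0 cfs; ΣQ_DR = 61.00 cfs.
V = ΣQ_DR · Δt = 61.00 × 21600 s = 1.318 × 10^6 ft³.
Over A = 0.213 mi², depth = V / A = 2.66 in.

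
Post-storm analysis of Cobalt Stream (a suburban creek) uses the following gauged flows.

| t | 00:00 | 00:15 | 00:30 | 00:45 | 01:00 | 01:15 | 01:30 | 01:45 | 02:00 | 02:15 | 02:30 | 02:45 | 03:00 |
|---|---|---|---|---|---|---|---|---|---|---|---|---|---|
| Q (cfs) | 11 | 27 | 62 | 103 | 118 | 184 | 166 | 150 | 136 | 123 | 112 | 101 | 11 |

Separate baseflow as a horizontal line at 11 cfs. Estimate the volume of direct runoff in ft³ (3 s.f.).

V ≈ 1.04 × 10^6 ft³

Direct-runoff ordinates (Q − Q_b): 0.0, 16.0, 51.0, 92.0, 107.0, 173.0, 155.0, 139.0, 125.0, 112.0, 101.0, 90.0, 0.0 cfs.
ΣQ_DR = 1161 cfs.
With Δt = 0.25 h = 900 s, V = ΣQ_DR · Δt = 1161 × 900 = 1.04 × 10^6 ft³.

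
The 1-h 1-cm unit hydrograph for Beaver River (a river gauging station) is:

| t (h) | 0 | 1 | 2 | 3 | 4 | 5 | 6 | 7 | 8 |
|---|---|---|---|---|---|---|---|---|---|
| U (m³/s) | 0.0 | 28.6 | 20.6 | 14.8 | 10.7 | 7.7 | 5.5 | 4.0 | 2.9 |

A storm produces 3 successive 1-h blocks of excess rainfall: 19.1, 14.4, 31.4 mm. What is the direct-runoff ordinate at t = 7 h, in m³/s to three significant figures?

By discrete convolution, Q_j = Σ (P_i / 10 mm) · U_{j−i}.
At t = 7 h (j=7): Q = (19.1/10)·4.0 + (14.4/10)·5.5 + (31.4/10)·7.7 = 39.7 m³/s.

Q ≈ 39.7 m³/s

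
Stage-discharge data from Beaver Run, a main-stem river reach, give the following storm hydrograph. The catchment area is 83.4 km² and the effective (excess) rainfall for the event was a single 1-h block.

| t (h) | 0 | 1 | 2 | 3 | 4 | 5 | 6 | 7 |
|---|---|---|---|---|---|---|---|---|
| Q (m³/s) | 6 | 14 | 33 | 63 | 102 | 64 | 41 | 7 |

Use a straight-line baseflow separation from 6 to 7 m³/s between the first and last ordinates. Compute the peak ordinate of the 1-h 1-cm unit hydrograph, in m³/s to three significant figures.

Direct runoff: 0.00, 7.86, 26.71, 56.57, 95.43, 57.29, 34.14, 0.00 m³/s; ΣQ_DR = 278.0 m³/s, peak = 95.43 m³/s.
Runoff depth d = ΣQ_DR·Δt / A = 278.0 × 3600 / (83.4 km²) = 12.00 mm.
The 1-cm UH is the DRH scaled by (10 mm)/d, so U_p = 95.43 × 10/12.00 = 79.5 m³/s.

U_p ≈ 79.5 m³/s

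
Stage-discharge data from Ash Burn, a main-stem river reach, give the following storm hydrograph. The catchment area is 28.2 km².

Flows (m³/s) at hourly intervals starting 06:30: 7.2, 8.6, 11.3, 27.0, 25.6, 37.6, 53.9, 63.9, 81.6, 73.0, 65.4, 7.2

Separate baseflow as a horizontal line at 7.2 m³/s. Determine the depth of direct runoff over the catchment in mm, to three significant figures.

d ≈ 48.0 mm

Direct runoff: 0.0, 1.4, 4.1, 19.8, 18.4, 30.4, 46.7, 56.7, 74.4, 65.8, 58.2, 0.0 m³/s; ΣQ_DR = 375.9 m³/s.
V = ΣQ_DR · Δt = 375.9 × 3600 s = 1.353 × 10^6 m³.
Over A = 28.2 km², depth = V / A = 48.0 mm.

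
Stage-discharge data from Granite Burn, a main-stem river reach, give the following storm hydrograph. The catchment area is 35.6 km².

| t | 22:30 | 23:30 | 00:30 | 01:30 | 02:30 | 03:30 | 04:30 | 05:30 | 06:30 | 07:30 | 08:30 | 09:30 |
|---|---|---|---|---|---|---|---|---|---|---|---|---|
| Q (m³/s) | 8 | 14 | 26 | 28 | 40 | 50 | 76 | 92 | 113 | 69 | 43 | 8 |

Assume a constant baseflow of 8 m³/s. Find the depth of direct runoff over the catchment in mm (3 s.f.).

d ≈ 47.6 mm

Direct runoff: 0.0, 6.0, 18.0, 20.0, 32.0, 42.0, 68.0, 84.0, 105.0, 61.0, 35.0, 0.0 m³/s; ΣQ_DR = 471.0 m³/s.
V = ΣQ_DR · Δt = 471.0 × 3600 s = 1.696 × 10^6 m³.
Over A = 35.6 km², depth = V / A = 47.6 mm.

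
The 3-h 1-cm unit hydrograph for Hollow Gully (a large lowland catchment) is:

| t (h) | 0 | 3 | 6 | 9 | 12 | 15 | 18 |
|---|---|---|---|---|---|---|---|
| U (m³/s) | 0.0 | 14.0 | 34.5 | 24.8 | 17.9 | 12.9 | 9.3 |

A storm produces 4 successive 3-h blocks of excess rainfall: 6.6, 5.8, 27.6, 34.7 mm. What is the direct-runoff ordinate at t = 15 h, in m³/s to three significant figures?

By discrete convolution, Q_j = Σ (P_i / 10 mm) · U_{j−i}.
At t = 15 h (j=5): Q = (6.6/10)·12.9 + (5.8/10)·17.9 + (27.6/10)·24.8 + (34.7/10)·34.5 = 207 m³/s.

Q ≈ 207 m³/s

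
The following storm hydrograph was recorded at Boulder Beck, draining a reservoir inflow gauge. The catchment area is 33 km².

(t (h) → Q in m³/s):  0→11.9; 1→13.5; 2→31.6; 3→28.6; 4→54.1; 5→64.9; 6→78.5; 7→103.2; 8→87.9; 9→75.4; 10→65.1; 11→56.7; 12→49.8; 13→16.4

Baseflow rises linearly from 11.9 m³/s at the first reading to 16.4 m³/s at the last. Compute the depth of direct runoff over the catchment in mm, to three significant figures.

d ≈ 58.9 mm

Direct runoff: 0.00, 1.25, 19.01, 15.66, 40.82, 51.27, 64.52, 88.88, 73.23, 60.38, 49.74, 40.99, 33.75, 0.00 m³/s; ΣQ_DR = 539.5 m³/s.
V = ΣQ_DR · Δt = 539.5 × 3600 s = 1.942 × 10^6 m³.
Over A = 33 km², depth = V / A = 58.9 mm.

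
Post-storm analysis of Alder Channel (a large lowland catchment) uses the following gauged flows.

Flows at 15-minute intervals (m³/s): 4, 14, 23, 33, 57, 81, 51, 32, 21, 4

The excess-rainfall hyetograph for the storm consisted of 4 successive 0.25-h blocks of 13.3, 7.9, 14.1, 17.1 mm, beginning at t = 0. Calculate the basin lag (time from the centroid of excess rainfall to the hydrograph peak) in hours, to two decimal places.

Centroid of excess rainfall: t_c = Σ P_i·t̄_i / ΣP_i = 0.5420 h (block centres at 0.125, 0.375, 0.625, 0.875 h).
Hydrograph peak occurs at t = 1.25 h, so basin lag t_L = 1.25 − 0.5420 = 0.71 h.

t_L ≈ 0.71 h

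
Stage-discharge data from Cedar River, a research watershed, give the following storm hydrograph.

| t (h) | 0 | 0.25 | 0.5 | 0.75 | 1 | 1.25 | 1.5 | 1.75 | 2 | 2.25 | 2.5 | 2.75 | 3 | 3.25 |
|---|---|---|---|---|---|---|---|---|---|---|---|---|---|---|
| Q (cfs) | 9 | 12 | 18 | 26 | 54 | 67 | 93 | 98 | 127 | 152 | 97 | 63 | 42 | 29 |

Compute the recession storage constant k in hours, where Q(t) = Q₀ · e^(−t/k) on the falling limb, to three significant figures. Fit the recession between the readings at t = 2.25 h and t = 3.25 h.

On the falling limb, Q drops from 152 to 29 cfs between t = 2.25 h and t = 3.25 h (Δt = 1 h).
k = −Δt / ln(Q₂/Q₁) = −1 / ln(29/152) = 0.604 h.

k ≈ 0.604 h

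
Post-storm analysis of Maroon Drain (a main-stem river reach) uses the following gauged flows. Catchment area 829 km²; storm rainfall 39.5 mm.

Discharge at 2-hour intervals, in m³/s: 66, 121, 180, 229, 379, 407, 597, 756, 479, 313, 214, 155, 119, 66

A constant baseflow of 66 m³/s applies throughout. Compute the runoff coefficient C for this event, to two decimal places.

C ≈ 0.69

ΣQ_DR = 3157 m³/s; V = ΣQ_DR·Δt = 2.273 × 10^7 m³.
Runoff depth d = V / A = 27.42 mm.
C = d / P = 27.42 / 39.5 = 0.69.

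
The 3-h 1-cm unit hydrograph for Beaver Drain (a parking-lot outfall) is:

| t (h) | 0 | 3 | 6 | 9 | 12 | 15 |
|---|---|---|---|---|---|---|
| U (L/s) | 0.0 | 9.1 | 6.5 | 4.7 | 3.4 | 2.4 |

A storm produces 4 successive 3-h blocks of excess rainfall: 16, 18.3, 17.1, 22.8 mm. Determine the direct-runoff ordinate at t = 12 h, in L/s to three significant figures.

Q ≈ 45.9 L/s

By discrete convolution, Q_j = Σ (P_i / 10 mm) · U_{j−i}.
At t = 12 h (j=4): Q = (16/10)·3.4 + (18.3/10)·4.7 + (17.1/10)·6.5 + (22.8/10)·9.1 = 45.9 L/s.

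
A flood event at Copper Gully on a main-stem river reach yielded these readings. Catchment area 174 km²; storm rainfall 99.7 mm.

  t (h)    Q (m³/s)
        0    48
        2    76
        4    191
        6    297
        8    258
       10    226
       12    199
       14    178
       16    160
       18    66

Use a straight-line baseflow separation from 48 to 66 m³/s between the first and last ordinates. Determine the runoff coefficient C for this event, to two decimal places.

ΣQ_DR = 1129 m³/s; V = ΣQ_DR·Δt = 8.129 × 10^6 m³.
Runoff depth d = V / A = 46.72 mm.
C = d / P = 46.72 / 99.7 = 0.47.

C ≈ 0.47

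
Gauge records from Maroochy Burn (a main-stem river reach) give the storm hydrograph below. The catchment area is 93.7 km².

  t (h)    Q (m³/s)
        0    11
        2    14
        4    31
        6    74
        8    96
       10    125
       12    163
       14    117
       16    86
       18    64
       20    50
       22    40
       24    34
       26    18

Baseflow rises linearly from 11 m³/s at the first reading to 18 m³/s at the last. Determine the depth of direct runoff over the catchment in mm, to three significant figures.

d ≈ 55.3 mm

Direct runoff: 0.00, 2.46, 18.92, 61.38, 82.85, 111.31, 148.77, 102.23, 70.69, 48.15, 33.62, 23.08, 16.54, 0.00 m³/s; ΣQ_DR = 720.0 m³/s.
V = ΣQ_DR · Δt = 720.0 × 7200 s = 5.184 × 10^6 m³.
Over A = 93.7 km², depth = V / A = 55.3 mm.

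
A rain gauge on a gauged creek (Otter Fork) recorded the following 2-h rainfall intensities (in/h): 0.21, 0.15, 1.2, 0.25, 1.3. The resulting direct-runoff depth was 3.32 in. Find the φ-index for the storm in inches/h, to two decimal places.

φ ≈ 0.42 in/h

Only the 2 blocks with intensity above φ contribute runoff: 1.2, 1.3 in/h.
Σ(I−φ)·Δt = d  ⇒  (1.2+1.3 − 2φ)·2 = 3.32
φ = (2.500 − 3.32/2) / 2 = 0.42 in/h.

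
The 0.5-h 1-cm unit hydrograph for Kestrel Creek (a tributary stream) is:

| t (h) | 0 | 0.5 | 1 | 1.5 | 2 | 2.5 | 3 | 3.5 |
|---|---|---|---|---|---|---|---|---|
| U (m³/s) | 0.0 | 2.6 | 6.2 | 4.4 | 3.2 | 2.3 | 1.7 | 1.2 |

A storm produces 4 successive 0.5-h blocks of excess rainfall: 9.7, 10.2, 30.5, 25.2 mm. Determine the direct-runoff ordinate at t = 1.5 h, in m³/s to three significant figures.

Q ≈ 18.5 m³/s

By discrete convolution, Q_j = Σ (P_i / 10 mm) · U_{j−i}.
At t = 1.5 h (j=3): Q = (9.7/10)·4.4 + (10.2/10)·6.2 + (30.5/10)·2.6 + (25.2/10)·0.0 = 18.5 m³/s.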